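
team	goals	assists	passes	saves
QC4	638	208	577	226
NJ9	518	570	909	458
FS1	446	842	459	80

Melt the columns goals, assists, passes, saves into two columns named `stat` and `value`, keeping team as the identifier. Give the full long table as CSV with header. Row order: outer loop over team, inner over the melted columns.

team,stat,value
QC4,goals,638
QC4,assists,208
QC4,passes,577
QC4,saves,226
NJ9,goals,518
NJ9,assists,570
NJ9,passes,909
NJ9,saves,458
FS1,goals,446
FS1,assists,842
FS1,passes,459
FS1,saves,80

Each (team, column) pair becomes one row: 3 × 4 = 12 rows.
For example, (QC4, goals) → value=638.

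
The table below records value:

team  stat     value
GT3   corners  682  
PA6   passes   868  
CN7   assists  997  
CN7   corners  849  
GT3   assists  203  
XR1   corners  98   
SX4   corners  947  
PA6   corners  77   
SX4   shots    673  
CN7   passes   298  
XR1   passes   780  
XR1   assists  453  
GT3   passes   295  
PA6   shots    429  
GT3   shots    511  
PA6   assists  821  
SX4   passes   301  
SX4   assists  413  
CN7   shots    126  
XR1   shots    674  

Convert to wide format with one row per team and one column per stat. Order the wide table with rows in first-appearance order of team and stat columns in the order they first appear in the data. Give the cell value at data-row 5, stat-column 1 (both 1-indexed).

With rows in first-appearance order of team, row 5 is team=SX4. stat columns in first-appearance order: corners, passes, assists, shots; column 1 is corners.
Long rows with team=SX4, stat=corners: value = 947.

947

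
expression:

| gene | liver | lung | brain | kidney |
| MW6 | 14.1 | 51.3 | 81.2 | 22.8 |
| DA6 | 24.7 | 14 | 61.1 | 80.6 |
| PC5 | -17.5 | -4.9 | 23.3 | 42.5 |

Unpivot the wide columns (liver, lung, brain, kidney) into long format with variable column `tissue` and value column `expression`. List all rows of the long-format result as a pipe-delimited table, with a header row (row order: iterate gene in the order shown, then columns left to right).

| gene | tissue | expression |
| MW6 | liver | 14.1 |
| MW6 | lung | 51.3 |
| MW6 | brain | 81.2 |
| MW6 | kidney | 22.8 |
| DA6 | liver | 24.7 |
| DA6 | lung | 14 |
| DA6 | brain | 61.1 |
| DA6 | kidney | 80.6 |
| PC5 | liver | -17.5 |
| PC5 | lung | -4.9 |
| PC5 | brain | 23.3 |
| PC5 | kidney | 42.5 |

Each (gene, column) pair becomes one row: 3 × 4 = 12 rows.
For example, (MW6, liver) → expression=14.1.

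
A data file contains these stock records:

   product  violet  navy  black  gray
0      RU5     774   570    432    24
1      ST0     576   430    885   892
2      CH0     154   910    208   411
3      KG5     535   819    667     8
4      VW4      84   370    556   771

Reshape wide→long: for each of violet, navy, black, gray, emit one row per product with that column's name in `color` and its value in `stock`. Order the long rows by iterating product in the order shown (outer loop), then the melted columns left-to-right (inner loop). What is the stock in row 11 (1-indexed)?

208

20 rows total (5 × 4). Row 11: index ⌊(11-1)/4⌋ = 2 into product → CH0; (11-1) mod 4 = 2 into the melted columns → black.
So row 11 is (CH0, black, 208); stock = 208.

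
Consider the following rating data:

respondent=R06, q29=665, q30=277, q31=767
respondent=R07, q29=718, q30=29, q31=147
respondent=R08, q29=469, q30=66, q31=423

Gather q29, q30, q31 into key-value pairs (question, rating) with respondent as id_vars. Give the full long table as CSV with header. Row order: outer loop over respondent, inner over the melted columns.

respondent,question,rating
R06,q29,665
R06,q30,277
R06,q31,767
R07,q29,718
R07,q30,29
R07,q31,147
R08,q29,469
R08,q30,66
R08,q31,423

Each (respondent, column) pair becomes one row: 3 × 3 = 9 rows.
For example, (R06, q29) → rating=665.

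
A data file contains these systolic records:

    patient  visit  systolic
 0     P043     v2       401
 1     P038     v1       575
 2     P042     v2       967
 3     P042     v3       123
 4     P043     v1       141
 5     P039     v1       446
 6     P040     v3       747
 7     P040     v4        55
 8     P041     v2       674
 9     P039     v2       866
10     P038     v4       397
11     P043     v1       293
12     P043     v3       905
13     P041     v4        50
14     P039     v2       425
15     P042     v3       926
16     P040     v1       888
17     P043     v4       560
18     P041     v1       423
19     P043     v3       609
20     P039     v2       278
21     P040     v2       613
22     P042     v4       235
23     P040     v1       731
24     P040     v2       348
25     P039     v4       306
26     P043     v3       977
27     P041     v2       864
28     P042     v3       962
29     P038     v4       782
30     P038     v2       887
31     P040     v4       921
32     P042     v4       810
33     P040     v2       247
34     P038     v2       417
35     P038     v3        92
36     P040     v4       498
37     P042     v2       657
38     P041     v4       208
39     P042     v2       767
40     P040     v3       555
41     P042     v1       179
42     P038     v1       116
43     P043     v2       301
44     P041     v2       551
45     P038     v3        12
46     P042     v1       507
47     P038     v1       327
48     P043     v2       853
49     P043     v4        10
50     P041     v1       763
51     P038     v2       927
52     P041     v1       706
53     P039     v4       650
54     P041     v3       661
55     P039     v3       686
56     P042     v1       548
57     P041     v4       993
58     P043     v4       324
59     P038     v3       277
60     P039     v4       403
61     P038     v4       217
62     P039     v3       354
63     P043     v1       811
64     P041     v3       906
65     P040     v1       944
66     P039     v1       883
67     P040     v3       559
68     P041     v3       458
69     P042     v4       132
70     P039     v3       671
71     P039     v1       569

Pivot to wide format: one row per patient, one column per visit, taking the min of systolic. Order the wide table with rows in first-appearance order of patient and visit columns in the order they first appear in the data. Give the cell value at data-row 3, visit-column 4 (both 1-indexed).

With rows in first-appearance order of patient, row 3 is patient=P042. visit columns in first-appearance order: v2, v1, v3, v4; column 4 is v4.
Long rows with patient=P042, visit=v4: min(235, 810, 132) = 132.

132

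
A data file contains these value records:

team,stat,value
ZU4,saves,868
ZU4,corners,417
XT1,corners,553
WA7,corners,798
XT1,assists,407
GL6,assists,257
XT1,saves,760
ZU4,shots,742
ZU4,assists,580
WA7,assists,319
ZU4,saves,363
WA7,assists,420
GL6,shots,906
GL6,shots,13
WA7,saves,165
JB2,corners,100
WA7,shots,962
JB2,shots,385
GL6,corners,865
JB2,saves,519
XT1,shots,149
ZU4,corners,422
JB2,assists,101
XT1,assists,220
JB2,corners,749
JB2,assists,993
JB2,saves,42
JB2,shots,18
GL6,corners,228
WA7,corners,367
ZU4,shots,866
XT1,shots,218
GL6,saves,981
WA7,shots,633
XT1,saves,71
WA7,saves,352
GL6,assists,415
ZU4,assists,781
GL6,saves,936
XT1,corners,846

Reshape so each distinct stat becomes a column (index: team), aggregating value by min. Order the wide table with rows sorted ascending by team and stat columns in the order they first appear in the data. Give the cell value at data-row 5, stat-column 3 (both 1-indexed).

With rows sorted ascending by team, row 5 is team=ZU4. stat columns in first-appearance order: saves, corners, assists, shots; column 3 is assists.
Long rows with team=ZU4, stat=assists: min(580, 781) = 580.

580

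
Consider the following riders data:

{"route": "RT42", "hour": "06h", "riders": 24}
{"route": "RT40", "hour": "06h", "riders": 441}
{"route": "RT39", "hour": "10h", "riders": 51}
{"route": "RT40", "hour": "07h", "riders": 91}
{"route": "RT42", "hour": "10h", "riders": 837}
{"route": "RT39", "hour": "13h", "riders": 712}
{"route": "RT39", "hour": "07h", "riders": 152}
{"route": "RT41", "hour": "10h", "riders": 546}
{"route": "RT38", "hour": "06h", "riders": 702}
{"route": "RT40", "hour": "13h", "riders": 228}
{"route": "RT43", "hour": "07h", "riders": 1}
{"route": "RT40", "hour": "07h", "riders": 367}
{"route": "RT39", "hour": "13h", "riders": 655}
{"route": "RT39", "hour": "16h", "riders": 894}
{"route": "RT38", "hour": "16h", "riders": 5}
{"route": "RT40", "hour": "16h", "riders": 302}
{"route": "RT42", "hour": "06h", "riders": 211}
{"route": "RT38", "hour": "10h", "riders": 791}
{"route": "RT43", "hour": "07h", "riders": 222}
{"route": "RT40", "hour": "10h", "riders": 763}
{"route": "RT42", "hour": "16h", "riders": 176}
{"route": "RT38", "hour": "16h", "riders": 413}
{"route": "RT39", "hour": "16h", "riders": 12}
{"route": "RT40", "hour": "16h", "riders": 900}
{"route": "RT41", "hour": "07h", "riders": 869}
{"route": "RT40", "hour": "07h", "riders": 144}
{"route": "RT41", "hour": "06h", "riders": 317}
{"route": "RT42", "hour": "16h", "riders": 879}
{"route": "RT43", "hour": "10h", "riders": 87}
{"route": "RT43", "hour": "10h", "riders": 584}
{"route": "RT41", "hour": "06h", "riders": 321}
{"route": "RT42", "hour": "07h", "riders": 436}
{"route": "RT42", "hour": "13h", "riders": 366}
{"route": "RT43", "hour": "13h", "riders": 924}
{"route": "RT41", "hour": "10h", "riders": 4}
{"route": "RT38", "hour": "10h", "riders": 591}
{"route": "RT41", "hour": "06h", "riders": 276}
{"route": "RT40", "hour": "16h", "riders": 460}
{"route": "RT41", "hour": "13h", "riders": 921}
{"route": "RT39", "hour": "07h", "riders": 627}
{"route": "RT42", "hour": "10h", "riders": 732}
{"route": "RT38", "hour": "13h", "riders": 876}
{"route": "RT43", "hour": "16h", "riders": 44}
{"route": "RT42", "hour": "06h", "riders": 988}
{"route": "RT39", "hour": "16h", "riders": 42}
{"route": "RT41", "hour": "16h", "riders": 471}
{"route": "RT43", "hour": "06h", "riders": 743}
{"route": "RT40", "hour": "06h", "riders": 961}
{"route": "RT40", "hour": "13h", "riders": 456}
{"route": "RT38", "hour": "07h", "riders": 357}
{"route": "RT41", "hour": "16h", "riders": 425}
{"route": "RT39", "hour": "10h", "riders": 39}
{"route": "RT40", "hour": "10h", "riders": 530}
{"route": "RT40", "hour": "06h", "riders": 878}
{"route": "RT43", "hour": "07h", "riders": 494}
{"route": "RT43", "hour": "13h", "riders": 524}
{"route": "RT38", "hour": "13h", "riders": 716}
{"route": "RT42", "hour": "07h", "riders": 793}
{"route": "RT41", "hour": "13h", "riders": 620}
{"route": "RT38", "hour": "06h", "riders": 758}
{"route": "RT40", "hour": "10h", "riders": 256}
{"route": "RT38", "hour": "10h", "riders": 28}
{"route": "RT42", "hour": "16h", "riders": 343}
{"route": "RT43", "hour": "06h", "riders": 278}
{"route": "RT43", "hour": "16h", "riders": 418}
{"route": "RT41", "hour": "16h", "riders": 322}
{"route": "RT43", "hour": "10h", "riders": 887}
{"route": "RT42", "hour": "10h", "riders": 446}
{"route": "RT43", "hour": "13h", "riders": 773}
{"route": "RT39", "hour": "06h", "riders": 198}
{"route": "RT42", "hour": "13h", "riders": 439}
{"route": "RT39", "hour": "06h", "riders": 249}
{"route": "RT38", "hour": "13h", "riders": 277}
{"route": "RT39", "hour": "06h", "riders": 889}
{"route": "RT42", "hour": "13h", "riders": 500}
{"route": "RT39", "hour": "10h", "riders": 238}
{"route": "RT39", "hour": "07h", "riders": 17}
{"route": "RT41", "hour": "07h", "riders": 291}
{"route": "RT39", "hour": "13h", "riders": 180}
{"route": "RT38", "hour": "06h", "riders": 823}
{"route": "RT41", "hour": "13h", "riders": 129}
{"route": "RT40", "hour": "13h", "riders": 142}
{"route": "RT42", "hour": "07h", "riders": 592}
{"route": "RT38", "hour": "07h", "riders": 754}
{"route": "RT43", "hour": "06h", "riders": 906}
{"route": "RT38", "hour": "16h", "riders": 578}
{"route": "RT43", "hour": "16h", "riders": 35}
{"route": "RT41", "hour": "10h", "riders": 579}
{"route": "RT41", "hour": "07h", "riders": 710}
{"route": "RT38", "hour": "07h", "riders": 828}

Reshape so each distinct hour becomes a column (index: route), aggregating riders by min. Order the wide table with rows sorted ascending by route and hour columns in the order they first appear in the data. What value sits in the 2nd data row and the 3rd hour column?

17

With rows sorted ascending by route, row 2 is route=RT39. hour columns in first-appearance order: 06h, 10h, 07h, 13h, 16h; column 3 is 07h.
Long rows with route=RT39, hour=07h: min(152, 627, 17) = 17.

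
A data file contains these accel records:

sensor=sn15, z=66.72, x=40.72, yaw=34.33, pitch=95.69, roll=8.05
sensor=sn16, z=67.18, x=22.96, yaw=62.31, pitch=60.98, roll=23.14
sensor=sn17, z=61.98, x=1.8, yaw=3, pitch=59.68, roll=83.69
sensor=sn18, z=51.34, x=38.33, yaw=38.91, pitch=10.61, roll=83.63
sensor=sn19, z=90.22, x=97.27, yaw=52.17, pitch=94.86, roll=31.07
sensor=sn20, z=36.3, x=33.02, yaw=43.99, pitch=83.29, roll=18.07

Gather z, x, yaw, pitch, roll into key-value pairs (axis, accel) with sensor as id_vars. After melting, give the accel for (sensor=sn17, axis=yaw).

3

Unpivoting turns each (sensor, wide-column) pair into one long row.
The wide cell at row sn17, column yaw holds 3, so the long row (sn17, yaw) has accel=3.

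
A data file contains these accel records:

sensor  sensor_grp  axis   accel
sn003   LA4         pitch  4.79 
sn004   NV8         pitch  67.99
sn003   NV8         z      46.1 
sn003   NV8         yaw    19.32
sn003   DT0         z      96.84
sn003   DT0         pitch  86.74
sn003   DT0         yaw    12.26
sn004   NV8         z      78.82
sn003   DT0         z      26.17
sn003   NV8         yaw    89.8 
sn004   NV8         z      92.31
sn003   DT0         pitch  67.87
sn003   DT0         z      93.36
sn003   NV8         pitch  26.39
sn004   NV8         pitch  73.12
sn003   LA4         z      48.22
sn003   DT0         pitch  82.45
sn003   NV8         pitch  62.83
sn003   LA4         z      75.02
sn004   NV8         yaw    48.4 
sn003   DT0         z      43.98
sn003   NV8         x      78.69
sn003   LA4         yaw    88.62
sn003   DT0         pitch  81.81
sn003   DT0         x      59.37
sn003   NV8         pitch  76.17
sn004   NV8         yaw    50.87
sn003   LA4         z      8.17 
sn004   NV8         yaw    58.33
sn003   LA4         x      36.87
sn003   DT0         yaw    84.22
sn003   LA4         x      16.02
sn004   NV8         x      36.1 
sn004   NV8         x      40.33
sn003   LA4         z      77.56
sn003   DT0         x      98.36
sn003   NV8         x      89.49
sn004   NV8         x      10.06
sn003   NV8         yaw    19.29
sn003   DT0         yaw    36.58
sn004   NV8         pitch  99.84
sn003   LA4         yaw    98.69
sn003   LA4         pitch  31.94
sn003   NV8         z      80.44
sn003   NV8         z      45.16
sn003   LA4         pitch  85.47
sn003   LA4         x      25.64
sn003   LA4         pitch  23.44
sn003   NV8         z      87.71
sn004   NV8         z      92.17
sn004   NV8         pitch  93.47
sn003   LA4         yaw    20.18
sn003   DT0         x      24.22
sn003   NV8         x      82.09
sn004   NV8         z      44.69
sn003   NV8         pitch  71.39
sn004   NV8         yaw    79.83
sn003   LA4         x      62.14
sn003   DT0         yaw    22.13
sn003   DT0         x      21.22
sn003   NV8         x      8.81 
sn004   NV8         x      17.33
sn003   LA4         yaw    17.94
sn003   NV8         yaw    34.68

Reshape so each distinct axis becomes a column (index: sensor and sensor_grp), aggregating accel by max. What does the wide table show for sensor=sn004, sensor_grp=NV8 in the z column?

92.31

Rows with sensor=sn004, sensor_grp=NV8 and axis=z: accel values are 78.82, 92.31, 92.17, 44.69.
max(78.82, 92.31, 92.17, 44.69) = 92.31.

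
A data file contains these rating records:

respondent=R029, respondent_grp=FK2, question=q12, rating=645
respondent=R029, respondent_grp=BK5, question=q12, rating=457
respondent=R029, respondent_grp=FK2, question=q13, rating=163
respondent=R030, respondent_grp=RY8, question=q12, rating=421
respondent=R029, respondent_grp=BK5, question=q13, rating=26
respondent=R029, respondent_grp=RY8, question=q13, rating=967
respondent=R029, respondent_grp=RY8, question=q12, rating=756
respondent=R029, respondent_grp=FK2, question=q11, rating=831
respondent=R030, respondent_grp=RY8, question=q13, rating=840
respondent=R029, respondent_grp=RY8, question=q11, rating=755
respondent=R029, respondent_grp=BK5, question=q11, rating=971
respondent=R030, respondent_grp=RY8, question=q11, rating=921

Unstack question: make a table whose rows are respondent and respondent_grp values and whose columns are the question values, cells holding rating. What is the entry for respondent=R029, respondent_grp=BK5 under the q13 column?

26

Wide layout: rows indexed by respondent and respondent_grp, columns are the 3 distinct question values (q12, q13, q11).
Cell (respondent=R029, respondent_grp=BK5, question=q13) draws from the long row where respondent=R029, respondent_grp=BK5 and question=q13, which has rating=26.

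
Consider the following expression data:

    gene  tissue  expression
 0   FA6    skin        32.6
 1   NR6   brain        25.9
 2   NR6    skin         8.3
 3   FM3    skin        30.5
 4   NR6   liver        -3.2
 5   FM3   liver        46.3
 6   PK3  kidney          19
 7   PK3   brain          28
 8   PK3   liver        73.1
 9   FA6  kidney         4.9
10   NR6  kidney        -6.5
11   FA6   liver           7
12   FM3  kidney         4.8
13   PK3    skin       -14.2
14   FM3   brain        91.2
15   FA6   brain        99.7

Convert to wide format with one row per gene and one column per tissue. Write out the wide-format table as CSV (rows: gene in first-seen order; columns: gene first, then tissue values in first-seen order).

Columns: gene plus the 4 distinct tissue values (skin, brain, liver, kidney).
For example, row FA6 column skin takes expression=32.6 from the long row (FA6, skin).

gene,skin,brain,liver,kidney
FA6,32.6,99.7,7,4.9
NR6,8.3,25.9,-3.2,-6.5
FM3,30.5,91.2,46.3,4.8
PK3,-14.2,28,73.1,19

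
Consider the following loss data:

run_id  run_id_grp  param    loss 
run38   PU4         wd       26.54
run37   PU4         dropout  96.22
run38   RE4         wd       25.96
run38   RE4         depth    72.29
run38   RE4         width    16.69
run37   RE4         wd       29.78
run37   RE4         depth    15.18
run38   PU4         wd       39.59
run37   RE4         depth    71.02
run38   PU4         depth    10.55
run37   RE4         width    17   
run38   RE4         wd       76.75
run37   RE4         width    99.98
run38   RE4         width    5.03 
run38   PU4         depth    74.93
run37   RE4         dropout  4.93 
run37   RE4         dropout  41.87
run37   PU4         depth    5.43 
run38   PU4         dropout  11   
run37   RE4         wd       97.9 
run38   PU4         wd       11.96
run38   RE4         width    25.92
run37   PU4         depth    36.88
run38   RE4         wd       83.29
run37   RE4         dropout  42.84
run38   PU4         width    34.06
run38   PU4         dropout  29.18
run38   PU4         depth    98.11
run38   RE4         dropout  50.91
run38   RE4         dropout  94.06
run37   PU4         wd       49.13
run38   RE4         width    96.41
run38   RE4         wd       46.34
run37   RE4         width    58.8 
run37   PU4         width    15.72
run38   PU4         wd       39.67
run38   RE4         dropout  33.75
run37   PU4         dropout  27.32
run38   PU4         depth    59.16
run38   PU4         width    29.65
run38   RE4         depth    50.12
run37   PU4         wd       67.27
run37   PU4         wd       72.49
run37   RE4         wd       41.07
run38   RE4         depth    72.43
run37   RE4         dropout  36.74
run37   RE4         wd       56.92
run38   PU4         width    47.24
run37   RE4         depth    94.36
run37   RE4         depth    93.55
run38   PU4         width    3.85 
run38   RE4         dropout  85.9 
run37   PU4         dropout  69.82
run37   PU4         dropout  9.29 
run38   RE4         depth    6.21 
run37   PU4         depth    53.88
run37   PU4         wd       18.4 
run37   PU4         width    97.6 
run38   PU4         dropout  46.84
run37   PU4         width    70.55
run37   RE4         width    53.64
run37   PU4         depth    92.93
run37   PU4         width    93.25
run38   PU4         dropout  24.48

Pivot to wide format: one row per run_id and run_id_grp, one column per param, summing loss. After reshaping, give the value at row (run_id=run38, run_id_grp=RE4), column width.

Rows with run_id=run38, run_id_grp=RE4 and param=width: loss values are 16.69, 5.03, 25.92, 96.41.
16.69 + 5.03 + 25.92 + 96.41 = 144.05.

144.05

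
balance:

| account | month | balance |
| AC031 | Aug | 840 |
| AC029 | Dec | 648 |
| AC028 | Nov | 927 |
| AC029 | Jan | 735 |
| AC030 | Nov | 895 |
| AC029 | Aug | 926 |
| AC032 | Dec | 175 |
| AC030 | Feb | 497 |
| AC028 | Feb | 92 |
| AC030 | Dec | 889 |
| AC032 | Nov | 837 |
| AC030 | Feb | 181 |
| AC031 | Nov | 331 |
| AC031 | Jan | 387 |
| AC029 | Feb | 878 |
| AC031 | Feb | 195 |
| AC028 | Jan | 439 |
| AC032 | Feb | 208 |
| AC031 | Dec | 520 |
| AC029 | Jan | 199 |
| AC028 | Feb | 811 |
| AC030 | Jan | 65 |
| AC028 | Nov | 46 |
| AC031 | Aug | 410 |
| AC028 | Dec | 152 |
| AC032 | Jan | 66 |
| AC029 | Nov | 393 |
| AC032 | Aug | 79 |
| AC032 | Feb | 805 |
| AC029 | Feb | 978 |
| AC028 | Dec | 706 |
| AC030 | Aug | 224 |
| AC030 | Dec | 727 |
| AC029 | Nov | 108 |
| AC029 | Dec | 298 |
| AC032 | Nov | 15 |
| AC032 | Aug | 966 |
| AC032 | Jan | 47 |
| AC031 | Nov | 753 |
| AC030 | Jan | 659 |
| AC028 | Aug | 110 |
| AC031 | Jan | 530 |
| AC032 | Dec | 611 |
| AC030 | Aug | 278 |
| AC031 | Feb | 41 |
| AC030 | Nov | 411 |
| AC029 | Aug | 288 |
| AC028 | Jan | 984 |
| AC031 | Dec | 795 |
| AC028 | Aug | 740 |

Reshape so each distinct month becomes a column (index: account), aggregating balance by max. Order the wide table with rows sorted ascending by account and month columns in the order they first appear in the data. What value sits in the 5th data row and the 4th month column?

66

With rows sorted ascending by account, row 5 is account=AC032. month columns in first-appearance order: Aug, Dec, Nov, Jan, Feb; column 4 is Jan.
Long rows with account=AC032, month=Jan: max(66, 47) = 66.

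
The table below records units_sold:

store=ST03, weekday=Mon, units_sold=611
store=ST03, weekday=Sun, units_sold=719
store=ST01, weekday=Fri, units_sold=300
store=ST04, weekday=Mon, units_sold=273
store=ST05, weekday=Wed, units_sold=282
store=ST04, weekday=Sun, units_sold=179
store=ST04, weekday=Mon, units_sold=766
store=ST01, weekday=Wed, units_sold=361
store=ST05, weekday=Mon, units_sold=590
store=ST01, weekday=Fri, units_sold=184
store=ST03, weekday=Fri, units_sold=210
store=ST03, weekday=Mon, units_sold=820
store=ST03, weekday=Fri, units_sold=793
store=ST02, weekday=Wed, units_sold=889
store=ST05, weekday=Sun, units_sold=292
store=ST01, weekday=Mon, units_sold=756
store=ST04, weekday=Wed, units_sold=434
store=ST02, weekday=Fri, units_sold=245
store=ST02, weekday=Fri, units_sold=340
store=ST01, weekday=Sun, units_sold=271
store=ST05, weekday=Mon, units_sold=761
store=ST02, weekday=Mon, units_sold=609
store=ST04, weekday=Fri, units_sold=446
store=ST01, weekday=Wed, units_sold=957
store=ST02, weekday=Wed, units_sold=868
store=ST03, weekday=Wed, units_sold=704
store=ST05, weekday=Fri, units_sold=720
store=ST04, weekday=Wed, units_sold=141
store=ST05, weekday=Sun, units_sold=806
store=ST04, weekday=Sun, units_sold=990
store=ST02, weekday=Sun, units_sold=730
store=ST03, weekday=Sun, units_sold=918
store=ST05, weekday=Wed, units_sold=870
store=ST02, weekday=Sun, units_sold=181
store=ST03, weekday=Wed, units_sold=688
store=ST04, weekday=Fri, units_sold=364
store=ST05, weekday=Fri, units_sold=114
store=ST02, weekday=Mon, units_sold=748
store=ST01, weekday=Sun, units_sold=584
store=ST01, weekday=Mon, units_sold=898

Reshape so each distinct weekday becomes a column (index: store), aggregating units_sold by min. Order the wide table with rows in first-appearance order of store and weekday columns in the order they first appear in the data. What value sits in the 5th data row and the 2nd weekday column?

181

With rows in first-appearance order of store, row 5 is store=ST02. weekday columns in first-appearance order: Mon, Sun, Fri, Wed; column 2 is Sun.
Long rows with store=ST02, weekday=Sun: min(730, 181) = 181.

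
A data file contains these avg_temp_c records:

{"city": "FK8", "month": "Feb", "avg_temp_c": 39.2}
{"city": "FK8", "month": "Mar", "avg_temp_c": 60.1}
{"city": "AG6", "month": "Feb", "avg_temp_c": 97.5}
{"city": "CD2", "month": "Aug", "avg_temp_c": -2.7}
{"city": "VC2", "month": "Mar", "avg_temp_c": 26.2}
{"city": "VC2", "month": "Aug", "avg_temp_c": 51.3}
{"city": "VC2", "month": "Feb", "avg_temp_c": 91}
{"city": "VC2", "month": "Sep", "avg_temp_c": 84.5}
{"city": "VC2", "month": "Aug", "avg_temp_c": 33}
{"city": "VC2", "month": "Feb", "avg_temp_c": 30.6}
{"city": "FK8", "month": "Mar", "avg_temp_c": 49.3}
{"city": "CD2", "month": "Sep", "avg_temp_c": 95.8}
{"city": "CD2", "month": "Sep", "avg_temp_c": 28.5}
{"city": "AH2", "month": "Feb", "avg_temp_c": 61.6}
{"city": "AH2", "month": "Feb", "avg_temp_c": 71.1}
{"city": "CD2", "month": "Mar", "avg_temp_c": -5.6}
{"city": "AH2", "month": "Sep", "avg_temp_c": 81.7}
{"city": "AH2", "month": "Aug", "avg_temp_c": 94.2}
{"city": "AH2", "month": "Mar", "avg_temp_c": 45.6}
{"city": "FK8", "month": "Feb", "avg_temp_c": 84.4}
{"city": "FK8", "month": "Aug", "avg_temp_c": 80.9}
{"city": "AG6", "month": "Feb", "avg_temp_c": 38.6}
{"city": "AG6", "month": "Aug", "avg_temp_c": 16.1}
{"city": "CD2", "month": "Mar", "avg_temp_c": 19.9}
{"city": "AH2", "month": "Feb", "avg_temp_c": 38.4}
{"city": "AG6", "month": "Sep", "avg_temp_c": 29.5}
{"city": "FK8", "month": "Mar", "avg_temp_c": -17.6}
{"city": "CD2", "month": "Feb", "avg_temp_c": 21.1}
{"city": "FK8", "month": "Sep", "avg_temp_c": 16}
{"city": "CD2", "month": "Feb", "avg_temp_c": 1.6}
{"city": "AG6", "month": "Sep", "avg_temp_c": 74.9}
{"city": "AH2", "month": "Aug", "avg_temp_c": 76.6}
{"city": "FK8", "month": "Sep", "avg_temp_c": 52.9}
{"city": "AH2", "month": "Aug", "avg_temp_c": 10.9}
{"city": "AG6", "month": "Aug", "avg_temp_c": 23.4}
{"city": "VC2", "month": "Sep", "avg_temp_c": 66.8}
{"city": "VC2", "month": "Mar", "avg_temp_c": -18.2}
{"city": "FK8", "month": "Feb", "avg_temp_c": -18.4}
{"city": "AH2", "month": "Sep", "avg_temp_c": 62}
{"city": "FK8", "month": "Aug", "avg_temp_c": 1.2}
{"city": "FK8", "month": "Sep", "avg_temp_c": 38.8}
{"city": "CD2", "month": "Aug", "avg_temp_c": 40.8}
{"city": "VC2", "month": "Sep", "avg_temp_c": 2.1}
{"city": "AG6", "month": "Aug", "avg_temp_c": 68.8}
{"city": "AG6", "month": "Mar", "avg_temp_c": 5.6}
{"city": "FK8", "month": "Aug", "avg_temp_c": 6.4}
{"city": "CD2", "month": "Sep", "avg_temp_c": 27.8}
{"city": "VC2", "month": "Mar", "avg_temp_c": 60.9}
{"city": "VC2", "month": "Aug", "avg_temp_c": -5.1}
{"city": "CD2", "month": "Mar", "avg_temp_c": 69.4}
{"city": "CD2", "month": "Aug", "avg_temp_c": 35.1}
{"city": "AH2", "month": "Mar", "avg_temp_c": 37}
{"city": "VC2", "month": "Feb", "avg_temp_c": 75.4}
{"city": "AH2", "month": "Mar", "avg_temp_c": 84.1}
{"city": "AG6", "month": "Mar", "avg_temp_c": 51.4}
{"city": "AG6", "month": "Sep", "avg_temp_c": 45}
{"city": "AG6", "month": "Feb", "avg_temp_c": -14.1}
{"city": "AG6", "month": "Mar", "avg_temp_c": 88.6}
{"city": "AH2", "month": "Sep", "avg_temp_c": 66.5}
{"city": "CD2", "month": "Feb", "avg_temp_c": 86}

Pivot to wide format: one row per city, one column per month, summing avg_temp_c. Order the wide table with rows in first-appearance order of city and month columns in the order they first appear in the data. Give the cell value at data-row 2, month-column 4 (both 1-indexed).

149.4

With rows in first-appearance order of city, row 2 is city=AG6. month columns in first-appearance order: Feb, Mar, Aug, Sep; column 4 is Sep.
Long rows with city=AG6, month=Sep: 29.5 + 74.9 + 45 = 149.4.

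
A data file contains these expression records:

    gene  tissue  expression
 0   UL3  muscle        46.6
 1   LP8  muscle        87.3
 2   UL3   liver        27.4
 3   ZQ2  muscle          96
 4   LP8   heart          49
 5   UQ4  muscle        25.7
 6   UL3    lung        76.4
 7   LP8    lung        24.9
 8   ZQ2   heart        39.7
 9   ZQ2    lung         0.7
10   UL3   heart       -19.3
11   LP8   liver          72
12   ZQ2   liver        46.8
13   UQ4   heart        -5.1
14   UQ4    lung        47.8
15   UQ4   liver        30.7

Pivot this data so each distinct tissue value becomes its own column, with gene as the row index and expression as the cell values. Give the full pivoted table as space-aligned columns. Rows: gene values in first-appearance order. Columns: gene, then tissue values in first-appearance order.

Columns: gene plus the 4 distinct tissue values (muscle, liver, heart, lung).
For example, row UL3 column muscle takes expression=46.6 from the long row (UL3, muscle).

gene  muscle  liver  heart  lung
UL3   46.6    27.4   -19.3  76.4
LP8   87.3    72     49     24.9
ZQ2   96      46.8   39.7   0.7 
UQ4   25.7    30.7   -5.1   47.8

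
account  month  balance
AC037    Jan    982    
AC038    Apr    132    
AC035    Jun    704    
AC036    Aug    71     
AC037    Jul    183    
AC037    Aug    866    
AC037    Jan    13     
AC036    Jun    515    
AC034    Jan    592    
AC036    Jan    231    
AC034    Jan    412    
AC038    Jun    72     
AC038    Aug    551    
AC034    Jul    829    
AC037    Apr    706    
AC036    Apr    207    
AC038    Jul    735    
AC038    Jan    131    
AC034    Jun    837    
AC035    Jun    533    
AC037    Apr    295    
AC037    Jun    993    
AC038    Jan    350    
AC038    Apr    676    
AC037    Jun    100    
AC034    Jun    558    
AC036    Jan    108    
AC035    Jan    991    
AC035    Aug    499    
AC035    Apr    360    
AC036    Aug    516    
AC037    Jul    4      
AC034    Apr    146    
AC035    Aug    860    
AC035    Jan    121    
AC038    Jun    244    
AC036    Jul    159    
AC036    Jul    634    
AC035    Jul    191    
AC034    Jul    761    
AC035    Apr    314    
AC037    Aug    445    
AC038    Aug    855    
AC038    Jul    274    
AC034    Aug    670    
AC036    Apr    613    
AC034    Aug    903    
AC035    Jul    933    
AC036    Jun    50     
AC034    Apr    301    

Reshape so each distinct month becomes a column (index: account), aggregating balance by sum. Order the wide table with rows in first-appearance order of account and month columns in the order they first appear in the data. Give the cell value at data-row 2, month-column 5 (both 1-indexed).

With rows in first-appearance order of account, row 2 is account=AC038. month columns in first-appearance order: Jan, Apr, Jun, Aug, Jul; column 5 is Jul.
Long rows with account=AC038, month=Jul: 735 + 274 = 1009.

1009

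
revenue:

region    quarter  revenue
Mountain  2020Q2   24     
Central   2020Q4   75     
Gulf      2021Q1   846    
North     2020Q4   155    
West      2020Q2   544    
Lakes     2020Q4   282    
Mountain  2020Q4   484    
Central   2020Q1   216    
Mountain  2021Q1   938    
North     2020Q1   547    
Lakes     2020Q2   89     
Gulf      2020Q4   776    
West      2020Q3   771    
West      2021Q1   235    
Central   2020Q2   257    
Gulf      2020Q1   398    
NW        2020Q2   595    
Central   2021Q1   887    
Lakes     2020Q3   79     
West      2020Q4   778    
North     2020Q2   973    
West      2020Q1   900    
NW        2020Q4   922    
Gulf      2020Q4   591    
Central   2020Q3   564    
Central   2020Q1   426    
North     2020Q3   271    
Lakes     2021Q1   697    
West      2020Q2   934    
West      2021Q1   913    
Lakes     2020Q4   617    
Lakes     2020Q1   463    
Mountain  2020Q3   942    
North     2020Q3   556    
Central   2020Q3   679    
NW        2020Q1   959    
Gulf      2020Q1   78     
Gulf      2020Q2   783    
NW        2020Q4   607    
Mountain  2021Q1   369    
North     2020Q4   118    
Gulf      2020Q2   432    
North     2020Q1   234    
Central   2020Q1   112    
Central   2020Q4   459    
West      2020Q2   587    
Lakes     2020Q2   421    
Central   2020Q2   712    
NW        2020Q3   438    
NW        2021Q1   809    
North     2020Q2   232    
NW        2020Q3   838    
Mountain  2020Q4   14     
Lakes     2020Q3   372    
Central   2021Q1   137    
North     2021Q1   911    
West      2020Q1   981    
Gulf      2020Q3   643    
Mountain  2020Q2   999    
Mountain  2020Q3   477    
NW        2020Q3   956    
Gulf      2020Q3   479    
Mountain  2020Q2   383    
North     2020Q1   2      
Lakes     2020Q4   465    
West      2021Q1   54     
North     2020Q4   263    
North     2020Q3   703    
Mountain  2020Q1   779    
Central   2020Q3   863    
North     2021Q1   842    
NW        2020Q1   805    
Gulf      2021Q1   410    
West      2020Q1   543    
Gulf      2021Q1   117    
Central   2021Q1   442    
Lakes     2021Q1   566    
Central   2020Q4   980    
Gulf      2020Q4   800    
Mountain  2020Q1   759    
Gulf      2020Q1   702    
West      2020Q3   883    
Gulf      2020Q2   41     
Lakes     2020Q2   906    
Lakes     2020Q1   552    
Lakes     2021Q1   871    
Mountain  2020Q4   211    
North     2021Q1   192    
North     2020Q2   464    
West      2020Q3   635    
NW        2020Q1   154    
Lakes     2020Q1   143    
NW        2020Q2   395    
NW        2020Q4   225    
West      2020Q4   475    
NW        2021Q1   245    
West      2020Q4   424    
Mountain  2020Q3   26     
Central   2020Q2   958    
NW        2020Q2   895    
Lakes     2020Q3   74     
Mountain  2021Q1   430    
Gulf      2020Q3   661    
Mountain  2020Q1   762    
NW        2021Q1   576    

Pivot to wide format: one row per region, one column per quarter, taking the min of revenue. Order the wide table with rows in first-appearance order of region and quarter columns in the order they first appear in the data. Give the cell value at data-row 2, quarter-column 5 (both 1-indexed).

With rows in first-appearance order of region, row 2 is region=Central. quarter columns in first-appearance order: 2020Q2, 2020Q4, 2021Q1, 2020Q1, 2020Q3; column 5 is 2020Q3.
Long rows with region=Central, quarter=2020Q3: min(564, 679, 863) = 564.

564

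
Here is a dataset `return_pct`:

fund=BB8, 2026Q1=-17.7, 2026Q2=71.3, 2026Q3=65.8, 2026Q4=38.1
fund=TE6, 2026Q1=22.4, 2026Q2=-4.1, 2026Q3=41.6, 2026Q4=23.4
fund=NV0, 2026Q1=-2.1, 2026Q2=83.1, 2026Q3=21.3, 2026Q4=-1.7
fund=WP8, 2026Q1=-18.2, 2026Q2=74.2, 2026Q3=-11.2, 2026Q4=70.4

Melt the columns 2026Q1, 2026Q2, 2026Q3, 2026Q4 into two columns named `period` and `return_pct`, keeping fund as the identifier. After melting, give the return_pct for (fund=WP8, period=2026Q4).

70.4

Unpivoting turns each (fund, wide-column) pair into one long row.
The wide cell at row WP8, column 2026Q4 holds 70.4, so the long row (WP8, 2026Q4) has return_pct=70.4.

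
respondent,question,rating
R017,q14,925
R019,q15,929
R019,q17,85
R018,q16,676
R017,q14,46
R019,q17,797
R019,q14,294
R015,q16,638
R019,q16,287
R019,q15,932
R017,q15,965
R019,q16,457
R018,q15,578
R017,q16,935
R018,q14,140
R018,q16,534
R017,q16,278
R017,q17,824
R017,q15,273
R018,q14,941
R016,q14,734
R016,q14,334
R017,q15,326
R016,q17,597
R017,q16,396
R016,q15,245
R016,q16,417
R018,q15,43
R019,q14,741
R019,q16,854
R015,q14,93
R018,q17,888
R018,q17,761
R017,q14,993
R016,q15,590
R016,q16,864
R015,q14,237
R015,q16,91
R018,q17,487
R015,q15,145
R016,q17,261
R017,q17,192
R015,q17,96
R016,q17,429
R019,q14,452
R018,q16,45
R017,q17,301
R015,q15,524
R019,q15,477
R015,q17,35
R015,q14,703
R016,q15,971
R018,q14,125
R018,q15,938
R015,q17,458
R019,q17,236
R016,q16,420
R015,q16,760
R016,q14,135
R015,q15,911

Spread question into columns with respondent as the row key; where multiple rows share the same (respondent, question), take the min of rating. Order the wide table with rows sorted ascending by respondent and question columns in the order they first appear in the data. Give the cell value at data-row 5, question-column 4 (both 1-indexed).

287

With rows sorted ascending by respondent, row 5 is respondent=R019. question columns in first-appearance order: q14, q15, q17, q16; column 4 is q16.
Long rows with respondent=R019, question=q16: min(287, 457, 854) = 287.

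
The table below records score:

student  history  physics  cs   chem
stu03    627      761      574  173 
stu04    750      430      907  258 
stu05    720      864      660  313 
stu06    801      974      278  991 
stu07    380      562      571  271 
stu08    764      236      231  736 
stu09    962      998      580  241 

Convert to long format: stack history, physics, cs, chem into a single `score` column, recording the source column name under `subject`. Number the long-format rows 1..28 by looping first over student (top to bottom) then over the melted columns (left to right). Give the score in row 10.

864

28 rows total (7 × 4). Row 10: index ⌊(10-1)/4⌋ = 2 into student → stu05; (10-1) mod 4 = 1 into the melted columns → physics.
So row 10 is (stu05, physics, 864); score = 864.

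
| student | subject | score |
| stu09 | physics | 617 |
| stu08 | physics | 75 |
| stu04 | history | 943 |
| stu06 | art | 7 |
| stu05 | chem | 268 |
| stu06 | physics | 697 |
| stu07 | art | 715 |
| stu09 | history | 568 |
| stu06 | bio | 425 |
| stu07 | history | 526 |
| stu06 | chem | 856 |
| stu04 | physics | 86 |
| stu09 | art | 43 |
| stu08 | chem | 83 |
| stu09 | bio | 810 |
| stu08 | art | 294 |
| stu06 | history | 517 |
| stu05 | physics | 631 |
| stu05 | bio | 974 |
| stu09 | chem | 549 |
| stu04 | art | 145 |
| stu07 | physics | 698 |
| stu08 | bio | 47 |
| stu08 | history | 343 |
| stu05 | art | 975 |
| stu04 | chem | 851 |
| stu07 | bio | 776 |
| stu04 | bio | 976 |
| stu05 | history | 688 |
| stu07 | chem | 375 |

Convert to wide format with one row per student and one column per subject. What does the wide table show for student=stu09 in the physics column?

Wide layout: rows indexed by student, columns are the 5 distinct subject values (physics, history, art, chem, bio).
Cell (student=stu09, subject=physics) draws from the long row where student=stu09 and subject=physics, which has score=617.

617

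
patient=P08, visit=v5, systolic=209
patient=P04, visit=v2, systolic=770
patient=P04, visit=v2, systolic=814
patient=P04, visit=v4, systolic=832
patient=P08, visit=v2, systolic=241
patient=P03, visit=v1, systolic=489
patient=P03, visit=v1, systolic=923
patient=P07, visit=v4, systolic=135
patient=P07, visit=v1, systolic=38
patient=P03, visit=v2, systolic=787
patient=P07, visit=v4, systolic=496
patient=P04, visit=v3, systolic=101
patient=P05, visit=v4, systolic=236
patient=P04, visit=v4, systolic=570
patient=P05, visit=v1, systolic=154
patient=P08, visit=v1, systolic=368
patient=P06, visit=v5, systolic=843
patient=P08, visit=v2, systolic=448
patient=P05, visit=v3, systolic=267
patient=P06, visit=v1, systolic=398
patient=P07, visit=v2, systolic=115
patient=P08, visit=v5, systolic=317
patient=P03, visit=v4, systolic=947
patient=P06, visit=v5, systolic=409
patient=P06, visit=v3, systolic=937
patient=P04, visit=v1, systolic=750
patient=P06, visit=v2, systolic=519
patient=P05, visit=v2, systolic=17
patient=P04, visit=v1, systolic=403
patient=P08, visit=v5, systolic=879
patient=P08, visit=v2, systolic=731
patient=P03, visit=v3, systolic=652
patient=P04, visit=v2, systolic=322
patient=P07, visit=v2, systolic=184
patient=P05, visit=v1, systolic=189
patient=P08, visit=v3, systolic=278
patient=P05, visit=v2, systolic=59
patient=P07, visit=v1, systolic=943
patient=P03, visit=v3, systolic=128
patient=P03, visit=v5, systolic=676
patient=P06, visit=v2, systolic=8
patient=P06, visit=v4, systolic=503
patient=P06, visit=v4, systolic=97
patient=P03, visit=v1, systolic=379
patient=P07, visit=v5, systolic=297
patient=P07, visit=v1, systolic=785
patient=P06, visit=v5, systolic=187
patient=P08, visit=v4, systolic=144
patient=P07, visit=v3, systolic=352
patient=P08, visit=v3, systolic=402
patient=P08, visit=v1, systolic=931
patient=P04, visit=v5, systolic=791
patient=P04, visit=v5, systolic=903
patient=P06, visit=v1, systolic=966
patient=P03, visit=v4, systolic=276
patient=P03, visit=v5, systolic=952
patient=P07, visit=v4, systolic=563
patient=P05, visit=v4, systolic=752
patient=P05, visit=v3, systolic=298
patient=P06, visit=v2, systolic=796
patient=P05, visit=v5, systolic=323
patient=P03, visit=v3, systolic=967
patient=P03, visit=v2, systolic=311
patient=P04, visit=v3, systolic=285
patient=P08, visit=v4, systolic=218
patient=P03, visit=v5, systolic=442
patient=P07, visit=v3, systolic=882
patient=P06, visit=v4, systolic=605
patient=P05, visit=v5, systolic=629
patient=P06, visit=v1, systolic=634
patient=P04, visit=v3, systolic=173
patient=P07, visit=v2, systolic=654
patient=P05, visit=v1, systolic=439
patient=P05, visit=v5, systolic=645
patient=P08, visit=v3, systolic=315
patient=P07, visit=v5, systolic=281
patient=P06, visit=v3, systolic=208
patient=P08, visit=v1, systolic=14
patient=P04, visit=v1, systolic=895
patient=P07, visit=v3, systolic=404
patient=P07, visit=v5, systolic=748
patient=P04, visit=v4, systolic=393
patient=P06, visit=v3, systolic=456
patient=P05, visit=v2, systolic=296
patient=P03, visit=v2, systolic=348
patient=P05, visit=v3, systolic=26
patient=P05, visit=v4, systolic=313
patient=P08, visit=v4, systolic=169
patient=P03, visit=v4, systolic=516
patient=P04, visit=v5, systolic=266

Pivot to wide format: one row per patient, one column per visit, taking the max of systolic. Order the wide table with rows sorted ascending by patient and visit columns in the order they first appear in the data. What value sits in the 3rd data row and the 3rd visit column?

752

With rows sorted ascending by patient, row 3 is patient=P05. visit columns in first-appearance order: v5, v2, v4, v1, v3; column 3 is v4.
Long rows with patient=P05, visit=v4: max(236, 752, 313) = 752.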